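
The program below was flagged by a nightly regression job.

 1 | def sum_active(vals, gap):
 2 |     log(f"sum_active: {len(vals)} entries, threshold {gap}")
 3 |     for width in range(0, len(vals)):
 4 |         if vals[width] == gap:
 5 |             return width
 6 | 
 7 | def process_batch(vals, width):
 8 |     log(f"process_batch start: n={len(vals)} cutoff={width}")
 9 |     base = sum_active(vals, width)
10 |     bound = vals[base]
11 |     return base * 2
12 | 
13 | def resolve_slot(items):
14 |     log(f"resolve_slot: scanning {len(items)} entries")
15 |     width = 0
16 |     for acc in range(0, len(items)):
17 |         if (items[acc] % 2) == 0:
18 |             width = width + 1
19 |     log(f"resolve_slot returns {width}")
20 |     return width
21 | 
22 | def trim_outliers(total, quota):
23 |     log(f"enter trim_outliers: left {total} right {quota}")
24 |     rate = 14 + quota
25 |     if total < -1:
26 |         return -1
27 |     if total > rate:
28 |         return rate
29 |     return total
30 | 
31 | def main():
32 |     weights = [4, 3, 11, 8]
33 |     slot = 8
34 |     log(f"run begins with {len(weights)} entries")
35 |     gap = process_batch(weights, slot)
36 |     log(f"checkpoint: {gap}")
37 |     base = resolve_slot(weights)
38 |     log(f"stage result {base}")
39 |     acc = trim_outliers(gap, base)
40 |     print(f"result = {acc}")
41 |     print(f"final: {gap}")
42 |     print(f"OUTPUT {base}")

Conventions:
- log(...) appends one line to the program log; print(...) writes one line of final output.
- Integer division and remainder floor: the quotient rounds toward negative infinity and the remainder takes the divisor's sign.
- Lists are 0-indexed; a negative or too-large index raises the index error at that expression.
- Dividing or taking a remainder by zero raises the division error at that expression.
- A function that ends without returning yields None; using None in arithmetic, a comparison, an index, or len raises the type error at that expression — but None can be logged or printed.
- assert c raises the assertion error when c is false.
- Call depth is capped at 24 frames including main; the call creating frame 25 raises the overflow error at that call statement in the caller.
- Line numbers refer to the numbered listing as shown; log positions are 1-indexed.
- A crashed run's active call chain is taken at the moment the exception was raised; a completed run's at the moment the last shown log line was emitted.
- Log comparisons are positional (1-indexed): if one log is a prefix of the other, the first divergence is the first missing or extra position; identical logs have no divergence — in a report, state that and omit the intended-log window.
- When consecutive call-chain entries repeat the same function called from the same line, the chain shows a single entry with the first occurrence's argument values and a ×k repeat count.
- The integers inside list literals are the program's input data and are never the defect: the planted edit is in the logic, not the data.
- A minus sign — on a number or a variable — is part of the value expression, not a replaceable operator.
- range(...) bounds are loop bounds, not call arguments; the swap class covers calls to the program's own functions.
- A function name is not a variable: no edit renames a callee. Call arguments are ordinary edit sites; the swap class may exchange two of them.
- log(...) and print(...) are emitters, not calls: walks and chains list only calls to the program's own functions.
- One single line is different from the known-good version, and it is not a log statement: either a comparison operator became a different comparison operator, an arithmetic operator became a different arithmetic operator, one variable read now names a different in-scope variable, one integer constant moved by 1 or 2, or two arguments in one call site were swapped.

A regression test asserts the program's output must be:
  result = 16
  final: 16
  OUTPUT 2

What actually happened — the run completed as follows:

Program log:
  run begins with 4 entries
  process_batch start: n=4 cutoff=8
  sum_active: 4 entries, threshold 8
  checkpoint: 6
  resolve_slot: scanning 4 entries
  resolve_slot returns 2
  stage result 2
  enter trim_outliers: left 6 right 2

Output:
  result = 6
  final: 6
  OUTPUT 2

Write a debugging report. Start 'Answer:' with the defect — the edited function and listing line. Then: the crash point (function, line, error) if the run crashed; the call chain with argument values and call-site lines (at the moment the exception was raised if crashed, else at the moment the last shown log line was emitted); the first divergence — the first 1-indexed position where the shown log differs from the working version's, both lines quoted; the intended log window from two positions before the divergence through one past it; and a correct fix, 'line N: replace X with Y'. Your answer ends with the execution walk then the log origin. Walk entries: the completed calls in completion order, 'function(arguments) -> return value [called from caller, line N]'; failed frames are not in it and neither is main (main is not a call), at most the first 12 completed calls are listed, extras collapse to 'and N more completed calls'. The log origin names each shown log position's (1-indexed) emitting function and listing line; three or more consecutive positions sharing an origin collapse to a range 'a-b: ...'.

Answer: the defect is in process_batch at line 11.
Core observation: The log first diverges at position 4: the faulty run prints 'checkpoint: 6' where the working version prints 'checkpoint: 16'.
Call chain: main -> trim_outliers(6, 2) (called at line 39).
First divergence: at position 4 the run shows 'checkpoint: 6' where the working version logs 'checkpoint: 16'.
Intended log window:
  2: process_batch start: n=4 cutoff=8
  3: sum_active: 4 entries, threshold 8
  4: checkpoint: 16
  5: resolve_slot: scanning 4 entries
Execution walk:
  sum_active([4, 3, 11, 8], 8) -> 3  [called from process_batch, line 9]
  process_batch([4, 3, 11, 8], 8) -> 6  [called from main, line 35]
  resolve_slot([4, 3, 11, 8]) -> 2  [called from main, line 37]
  trim_outliers(6, 2) -> 6  [called from main, line 39]
Log origins:
  1: logged in main at line 34
  2: logged in process_batch at line 8
  3: logged in sum_active at line 2
  4: logged in main at line 36
  5: logged in resolve_slot at line 14
  6: logged in resolve_slot at line 19
  7: logged in main at line 38
  8: logged in trim_outliers at line 23
A correct fix: line 11: replace `base` with `bound`.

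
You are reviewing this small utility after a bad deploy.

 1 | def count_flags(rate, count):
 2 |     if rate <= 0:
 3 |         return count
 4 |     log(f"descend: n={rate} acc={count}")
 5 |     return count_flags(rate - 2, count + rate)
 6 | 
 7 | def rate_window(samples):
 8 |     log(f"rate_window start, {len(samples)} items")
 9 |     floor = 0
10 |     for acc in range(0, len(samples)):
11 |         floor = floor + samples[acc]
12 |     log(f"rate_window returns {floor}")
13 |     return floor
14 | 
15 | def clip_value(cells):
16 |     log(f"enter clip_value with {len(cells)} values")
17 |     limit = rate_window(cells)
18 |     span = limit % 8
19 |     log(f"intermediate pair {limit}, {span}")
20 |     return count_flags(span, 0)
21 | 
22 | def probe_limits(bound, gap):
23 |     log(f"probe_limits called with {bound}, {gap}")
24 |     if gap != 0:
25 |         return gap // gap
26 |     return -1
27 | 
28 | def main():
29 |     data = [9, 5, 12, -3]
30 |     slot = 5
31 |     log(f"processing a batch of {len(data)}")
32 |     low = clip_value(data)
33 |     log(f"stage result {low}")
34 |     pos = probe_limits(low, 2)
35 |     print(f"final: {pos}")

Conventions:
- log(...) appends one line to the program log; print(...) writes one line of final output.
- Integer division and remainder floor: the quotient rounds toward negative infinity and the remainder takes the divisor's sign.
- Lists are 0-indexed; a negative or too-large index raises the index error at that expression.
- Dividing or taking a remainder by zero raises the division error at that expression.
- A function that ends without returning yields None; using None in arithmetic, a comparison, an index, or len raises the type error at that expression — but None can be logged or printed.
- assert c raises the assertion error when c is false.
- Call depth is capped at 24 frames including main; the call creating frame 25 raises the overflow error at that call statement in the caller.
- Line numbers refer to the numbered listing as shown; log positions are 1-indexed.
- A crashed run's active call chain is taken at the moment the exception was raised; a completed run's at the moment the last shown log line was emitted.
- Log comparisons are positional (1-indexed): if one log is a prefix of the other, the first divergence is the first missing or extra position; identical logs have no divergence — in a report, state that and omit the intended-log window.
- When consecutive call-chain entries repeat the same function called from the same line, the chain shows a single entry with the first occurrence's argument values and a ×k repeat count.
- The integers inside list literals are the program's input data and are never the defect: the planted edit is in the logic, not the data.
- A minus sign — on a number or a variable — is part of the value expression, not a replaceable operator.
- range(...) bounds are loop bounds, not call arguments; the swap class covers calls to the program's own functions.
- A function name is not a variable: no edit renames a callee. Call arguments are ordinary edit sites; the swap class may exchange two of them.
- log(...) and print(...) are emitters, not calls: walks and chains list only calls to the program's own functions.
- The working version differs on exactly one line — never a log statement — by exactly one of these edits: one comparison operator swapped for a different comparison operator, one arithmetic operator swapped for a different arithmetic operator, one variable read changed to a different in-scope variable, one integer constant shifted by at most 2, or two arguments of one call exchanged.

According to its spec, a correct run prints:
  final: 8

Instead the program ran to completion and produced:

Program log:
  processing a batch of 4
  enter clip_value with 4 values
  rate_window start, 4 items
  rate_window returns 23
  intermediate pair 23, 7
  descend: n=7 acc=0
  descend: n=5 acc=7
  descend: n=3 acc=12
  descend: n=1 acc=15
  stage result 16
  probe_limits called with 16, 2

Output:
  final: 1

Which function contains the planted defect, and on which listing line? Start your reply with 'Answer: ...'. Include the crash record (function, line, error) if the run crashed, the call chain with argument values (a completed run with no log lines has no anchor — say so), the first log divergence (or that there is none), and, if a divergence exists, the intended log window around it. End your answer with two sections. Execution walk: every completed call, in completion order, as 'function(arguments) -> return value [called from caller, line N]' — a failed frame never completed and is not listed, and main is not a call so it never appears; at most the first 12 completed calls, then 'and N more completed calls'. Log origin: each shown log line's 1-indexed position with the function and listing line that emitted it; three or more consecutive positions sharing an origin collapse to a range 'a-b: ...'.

Answer: the defect is in probe_limits at line 25.
Core observation: Log streams are identical — the defect surfaces only in the printed output.
Call chain: main -> probe_limits(16, 2) (called at line 34).
First divergence: none (the log streams are identical).
Execution walk:
  rate_window([9, 5, 12, -3]) -> 23  [called from clip_value, line 17]
  count_flags(-1, 16) -> 16  [called from count_flags, line 5]
  count_flags(1, 15) -> 16  [called from count_flags, line 5]
  count_flags(3, 12) -> 16  [called from count_flags, line 5]
  count_flags(5, 7) -> 16  [called from count_flags, line 5]
  count_flags(7, 0) -> 16  [called from clip_value, line 20]
  clip_value([9, 5, 12, -3]) -> 16  [called from main, line 32]
  probe_limits(16, 2) -> 1  [called from main, line 34]
Log origin:
  1: from main, line 31
  2: from clip_value, line 16
  3: from rate_window, line 8
  4: from rate_window, line 12
  5: from clip_value, line 19
  6-9: from count_flags, line 4
  10: from main, line 33
  11: from probe_limits, line 23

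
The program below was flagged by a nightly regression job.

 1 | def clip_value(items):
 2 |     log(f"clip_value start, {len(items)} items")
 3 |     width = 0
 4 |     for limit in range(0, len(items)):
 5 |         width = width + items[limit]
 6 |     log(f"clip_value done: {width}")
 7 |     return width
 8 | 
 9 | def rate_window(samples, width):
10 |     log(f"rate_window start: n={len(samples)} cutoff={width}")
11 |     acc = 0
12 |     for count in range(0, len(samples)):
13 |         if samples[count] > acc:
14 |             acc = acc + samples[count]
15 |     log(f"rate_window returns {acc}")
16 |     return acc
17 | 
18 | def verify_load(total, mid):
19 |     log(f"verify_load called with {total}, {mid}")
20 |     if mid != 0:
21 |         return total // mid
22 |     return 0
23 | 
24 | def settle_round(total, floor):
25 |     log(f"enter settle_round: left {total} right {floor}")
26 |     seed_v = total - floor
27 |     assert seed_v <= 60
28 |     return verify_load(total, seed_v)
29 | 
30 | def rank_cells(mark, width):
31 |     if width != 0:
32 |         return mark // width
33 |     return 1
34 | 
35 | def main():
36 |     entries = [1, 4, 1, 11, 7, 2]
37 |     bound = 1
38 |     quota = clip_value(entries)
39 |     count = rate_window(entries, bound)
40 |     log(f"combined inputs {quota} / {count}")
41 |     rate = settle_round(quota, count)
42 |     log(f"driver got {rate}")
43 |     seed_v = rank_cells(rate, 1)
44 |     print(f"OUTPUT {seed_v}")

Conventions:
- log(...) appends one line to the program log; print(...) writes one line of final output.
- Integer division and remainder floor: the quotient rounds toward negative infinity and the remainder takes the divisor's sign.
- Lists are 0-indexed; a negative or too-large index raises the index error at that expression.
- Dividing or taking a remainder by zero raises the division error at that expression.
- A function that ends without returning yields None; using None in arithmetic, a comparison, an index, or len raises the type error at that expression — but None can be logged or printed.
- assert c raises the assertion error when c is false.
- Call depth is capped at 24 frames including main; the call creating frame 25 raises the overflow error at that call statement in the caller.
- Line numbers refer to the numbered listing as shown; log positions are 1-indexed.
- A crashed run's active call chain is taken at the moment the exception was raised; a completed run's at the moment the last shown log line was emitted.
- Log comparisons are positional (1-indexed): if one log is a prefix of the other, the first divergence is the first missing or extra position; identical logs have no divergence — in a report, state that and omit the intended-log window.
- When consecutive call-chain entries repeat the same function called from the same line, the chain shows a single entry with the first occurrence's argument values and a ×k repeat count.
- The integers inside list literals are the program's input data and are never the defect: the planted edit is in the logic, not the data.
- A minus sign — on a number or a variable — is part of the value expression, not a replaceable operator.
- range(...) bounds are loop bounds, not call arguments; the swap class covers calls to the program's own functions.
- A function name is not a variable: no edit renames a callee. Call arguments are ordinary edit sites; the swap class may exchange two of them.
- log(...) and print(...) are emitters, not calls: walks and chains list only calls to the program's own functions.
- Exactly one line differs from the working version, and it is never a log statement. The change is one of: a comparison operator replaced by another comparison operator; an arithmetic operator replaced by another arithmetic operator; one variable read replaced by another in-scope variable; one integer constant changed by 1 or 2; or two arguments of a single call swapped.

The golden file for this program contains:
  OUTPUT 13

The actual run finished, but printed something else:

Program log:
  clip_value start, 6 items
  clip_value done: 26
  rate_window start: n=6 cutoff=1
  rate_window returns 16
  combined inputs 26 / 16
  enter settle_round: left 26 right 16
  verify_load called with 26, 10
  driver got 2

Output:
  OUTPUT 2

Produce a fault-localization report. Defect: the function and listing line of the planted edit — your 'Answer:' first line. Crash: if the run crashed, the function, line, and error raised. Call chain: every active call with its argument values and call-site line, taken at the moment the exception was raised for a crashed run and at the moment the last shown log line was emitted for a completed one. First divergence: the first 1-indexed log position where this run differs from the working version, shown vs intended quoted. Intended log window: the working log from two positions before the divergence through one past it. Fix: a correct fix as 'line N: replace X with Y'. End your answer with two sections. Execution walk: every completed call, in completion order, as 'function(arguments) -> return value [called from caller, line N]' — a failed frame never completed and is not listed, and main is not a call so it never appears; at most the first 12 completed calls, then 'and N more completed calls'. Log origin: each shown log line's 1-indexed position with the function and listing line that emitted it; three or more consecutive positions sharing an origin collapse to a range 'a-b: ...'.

Answer: the defect is in rate_window at line 13.
Core observation: Log line 4 is where behavior first shows: 'rate_window returns 16' appears instead of 'rate_window returns 24'.
Call chain: main.
First divergence: position 4 — shown 'rate_window returns 16', intended 'rate_window returns 24'.
Intended log window:
  2: clip_value done: 26
  3: rate_window start: n=6 cutoff=1
  4: rate_window returns 24
  5: combined inputs 26 / 24
Execution walk:
  clip_value([1, 4, 1, 11, 7, 2]) -> 26  [called from main, line 38]
  rate_window([1, 4, 1, 11, 7, 2], 1) -> 16  [called from main, line 39]
  verify_load(26, 10) -> 2  [called from settle_round, line 28]
  settle_round(26, 16) -> 2  [called from main, line 41]
  rank_cells(2, 1) -> 2  [called from main, line 43]
Log origin:
  1 — clip_value, line 2
  2 — clip_value, line 6
  3 — rate_window, line 10
  4 — rate_window, line 15
  5 — main, line 40
  6 — settle_round, line 25
  7 — verify_load, line 19
  8 — main, line 42
A correct fix: line 13: replace `acc` with `width`.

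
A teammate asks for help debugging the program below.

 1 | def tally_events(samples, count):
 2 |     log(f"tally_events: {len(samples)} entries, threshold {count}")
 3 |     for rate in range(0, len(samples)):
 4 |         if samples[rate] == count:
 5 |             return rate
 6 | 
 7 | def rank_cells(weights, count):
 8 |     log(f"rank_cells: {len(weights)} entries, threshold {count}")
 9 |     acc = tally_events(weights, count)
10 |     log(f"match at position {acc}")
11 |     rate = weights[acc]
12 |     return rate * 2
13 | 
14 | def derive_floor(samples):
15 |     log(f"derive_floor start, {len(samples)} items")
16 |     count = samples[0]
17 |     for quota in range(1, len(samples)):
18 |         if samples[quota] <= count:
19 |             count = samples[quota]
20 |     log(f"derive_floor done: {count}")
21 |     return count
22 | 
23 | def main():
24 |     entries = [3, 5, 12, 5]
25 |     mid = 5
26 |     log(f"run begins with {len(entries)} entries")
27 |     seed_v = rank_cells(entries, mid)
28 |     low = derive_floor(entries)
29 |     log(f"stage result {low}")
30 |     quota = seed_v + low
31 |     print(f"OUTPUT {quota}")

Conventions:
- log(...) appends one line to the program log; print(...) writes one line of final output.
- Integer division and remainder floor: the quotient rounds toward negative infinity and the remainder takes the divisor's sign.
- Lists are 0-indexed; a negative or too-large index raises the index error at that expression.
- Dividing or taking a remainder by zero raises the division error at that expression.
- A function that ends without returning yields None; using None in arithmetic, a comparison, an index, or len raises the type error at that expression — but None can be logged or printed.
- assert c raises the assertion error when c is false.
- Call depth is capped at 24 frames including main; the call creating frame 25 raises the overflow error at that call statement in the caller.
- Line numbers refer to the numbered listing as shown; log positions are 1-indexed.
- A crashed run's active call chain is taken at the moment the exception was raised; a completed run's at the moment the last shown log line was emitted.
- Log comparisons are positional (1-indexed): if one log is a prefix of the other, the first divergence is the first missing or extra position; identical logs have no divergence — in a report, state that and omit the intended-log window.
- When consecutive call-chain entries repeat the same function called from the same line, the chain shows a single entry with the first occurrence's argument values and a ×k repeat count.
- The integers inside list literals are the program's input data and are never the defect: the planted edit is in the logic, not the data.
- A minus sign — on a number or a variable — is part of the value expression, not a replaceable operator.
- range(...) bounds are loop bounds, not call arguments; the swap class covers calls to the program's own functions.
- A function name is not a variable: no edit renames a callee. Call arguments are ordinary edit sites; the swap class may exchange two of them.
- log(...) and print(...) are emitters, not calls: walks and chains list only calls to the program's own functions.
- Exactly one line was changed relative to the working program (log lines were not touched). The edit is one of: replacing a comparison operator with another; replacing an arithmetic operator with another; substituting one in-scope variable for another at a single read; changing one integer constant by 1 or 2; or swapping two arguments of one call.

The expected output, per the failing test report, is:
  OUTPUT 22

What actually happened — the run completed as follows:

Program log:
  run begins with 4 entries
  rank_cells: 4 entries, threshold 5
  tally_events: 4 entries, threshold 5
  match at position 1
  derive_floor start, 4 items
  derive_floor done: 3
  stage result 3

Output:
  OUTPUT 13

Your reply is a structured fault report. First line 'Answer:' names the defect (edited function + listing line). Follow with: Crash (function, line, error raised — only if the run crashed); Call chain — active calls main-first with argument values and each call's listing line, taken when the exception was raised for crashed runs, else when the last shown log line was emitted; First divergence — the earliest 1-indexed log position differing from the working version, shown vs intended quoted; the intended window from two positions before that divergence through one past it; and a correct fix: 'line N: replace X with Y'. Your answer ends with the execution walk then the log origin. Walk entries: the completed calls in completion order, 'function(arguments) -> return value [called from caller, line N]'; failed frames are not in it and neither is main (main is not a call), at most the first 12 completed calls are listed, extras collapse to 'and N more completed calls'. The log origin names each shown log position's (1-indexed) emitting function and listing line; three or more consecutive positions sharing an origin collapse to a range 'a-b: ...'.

Answer: the defect is in derive_floor at line 18.
Key fact: Position 6 is the first bad log line: 'derive_floor done: 3' should read 'derive_floor done: 12'.
Call chain: main.
First divergence: position 6 — shown 'derive_floor done: 3', intended 'derive_floor done: 12'.
Intended log window:
  4: match at position 1
  5: derive_floor start, 4 items
  6: derive_floor done: 12
  7: stage result 12
Execution walk:
  tally_events([3, 5, 12, 5], 5) -> 1  [called from rank_cells, line 9]
  rank_cells([3, 5, 12, 5], 5) -> 10  [called from main, line 27]
  derive_floor([3, 5, 12, 5]) -> 3  [called from main, line 28]
Log line origins:
  1: emitted by main (line 26)
  2: emitted by rank_cells (line 8)
  3: emitted by tally_events (line 2)
  4: emitted by rank_cells (line 10)
  5: emitted by derive_floor (line 15)
  6: emitted by derive_floor (line 20)
  7: emitted by main (line 29)
A correct fix: line 18: replace `<=` with `>`.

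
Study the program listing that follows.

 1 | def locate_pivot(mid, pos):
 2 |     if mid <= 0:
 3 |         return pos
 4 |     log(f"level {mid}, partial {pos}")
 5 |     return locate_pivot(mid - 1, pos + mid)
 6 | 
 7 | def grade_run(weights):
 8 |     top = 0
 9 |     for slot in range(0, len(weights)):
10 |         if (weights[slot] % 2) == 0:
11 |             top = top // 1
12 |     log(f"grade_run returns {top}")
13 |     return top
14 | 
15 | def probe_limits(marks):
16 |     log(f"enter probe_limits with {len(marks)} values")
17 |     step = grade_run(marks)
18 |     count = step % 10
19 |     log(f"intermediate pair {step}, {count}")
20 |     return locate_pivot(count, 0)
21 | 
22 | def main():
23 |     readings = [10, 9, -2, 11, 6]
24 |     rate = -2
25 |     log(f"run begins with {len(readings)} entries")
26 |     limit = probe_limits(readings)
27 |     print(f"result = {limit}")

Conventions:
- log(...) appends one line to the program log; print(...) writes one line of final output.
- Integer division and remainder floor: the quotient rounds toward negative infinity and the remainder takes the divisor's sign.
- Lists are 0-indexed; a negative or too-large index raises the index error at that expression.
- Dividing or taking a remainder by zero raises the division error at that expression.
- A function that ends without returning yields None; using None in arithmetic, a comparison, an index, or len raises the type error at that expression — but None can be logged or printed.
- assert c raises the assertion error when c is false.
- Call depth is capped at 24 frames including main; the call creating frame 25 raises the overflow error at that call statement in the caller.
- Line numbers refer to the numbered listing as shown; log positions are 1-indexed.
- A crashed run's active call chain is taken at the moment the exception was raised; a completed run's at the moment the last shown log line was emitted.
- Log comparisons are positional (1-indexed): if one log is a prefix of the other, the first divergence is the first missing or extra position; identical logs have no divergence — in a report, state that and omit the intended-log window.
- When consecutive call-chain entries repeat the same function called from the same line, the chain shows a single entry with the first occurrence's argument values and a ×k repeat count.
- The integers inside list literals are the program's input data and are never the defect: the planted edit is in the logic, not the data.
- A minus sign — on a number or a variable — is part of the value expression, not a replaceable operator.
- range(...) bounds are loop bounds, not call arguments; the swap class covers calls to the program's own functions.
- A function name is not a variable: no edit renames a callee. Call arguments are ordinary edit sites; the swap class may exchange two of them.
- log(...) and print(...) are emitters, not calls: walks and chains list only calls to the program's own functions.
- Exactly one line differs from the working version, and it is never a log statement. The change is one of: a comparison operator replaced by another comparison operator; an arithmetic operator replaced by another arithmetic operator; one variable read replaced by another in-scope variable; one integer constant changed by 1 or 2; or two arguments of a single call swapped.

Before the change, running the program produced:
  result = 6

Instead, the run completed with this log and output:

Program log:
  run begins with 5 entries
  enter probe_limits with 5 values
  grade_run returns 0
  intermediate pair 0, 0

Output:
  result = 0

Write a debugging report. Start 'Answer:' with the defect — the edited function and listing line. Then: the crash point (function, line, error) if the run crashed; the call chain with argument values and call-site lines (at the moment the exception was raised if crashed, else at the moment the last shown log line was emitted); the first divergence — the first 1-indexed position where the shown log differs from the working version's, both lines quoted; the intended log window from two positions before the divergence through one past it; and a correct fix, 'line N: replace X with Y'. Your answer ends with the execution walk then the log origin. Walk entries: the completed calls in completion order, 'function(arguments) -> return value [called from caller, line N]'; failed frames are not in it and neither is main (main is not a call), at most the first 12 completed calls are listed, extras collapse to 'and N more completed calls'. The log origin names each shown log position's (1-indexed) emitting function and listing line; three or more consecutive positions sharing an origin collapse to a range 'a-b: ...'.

Answer: the defect is in grade_run at line 11.
Core observation: Log line 3 is where behavior first shows: 'grade_run returns 0' appears instead of 'grade_run returns 3'.
Call chain: main -> probe_limits([10, 9, -2, 11, 6]) (called at line 26).
First divergence: position 3; shown 'grade_run returns 0' vs intended 'grade_run returns 3'.
Intended log window:
  1: run begins with 5 entries
  2: enter probe_limits with 5 values
  3: grade_run returns 3
  4: intermediate pair 3, 3
Execution walk:
  grade_run([10, 9, -2, 11, 6]) -> 0  [called from probe_limits, line 17]
  locate_pivot(0, 0) -> 0  [called from probe_limits, line 20]
  probe_limits([10, 9, -2, 11, 6]) -> 0  [called from main, line 26]
Log line origins:
  1: logged in main at line 25
  2: logged in probe_limits at line 16
  3: logged in grade_run at line 12
  4: logged in probe_limits at line 19
A correct fix: line 11: replace `//` with `+`.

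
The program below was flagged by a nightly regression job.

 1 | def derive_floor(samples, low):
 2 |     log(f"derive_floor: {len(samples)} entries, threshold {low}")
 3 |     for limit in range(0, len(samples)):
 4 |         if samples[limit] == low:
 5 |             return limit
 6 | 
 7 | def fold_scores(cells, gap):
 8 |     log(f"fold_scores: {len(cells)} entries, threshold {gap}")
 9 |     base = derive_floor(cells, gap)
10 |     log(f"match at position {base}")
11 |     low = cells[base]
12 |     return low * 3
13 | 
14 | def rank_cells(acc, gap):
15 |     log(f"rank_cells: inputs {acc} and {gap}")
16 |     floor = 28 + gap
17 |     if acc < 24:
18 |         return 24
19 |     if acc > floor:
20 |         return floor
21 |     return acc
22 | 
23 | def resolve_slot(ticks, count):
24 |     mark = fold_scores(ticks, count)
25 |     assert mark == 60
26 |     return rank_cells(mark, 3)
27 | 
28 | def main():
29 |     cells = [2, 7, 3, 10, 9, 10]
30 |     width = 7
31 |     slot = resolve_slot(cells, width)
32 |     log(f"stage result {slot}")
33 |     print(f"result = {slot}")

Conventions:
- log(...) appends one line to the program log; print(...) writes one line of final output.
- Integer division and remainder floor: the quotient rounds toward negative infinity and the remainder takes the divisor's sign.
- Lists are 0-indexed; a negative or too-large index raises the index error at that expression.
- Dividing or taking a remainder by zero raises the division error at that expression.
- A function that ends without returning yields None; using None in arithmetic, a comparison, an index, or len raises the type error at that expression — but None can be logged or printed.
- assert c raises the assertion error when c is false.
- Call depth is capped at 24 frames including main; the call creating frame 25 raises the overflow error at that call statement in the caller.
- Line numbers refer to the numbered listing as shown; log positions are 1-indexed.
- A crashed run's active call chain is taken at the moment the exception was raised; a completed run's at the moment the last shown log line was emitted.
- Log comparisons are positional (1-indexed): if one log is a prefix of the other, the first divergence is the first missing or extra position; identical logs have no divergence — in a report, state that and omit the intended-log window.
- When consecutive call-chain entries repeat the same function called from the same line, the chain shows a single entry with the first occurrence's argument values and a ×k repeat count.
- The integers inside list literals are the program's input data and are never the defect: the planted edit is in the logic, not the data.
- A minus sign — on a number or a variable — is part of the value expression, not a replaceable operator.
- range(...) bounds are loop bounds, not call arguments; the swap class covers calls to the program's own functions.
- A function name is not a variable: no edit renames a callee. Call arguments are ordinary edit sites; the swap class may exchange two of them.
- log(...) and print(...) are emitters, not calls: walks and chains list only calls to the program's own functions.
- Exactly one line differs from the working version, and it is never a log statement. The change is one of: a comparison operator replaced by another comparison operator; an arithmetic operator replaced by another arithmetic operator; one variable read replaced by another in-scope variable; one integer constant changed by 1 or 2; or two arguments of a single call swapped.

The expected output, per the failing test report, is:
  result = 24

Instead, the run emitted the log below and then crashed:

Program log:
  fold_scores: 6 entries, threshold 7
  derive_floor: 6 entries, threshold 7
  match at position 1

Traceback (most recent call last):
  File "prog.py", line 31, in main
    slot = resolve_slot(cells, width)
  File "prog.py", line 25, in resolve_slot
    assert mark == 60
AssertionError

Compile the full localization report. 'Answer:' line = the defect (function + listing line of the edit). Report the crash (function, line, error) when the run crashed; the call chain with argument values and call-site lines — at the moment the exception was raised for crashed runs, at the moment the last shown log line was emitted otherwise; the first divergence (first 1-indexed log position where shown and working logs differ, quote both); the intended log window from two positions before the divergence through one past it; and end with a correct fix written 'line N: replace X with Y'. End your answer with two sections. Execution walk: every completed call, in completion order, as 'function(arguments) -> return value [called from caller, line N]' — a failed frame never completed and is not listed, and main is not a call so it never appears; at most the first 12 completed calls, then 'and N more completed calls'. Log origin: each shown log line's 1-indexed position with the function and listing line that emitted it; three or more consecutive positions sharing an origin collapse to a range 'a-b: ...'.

Answer: the defect is in resolve_slot at line 25.
The tell: After 3 matching log lines the faulty run goes silent, while the working version continues with 'rank_cells: inputs 21 and 3'.
Crash: resolve_slot, line 25, AssertionError.
Call chain: main -> resolve_slot([2, 7, 3, 10, 9, 10], 7) (called at line 31).
First divergence: position 4 — after 3 matching lines the faulty run goes silent; intended next line 'rank_cells: inputs 21 and 3'.
Intended log window:
  2: derive_floor: 6 entries, threshold 7
  3: match at position 1
  4: rank_cells: inputs 21 and 3
  5: stage result 24
Execution walk:
  derive_floor([2, 7, 3, 10, 9, 10], 7) -> 1  [called from fold_scores, line 9]
  fold_scores([2, 7, 3, 10, 9, 10], 7) -> 21  [called from resolve_slot, line 24]
Log origin:
  1: logged in fold_scores at line 8
  2: logged in derive_floor at line 2
  3: logged in fold_scores at line 10
A correct fix: line 25: replace `==` with `<=`.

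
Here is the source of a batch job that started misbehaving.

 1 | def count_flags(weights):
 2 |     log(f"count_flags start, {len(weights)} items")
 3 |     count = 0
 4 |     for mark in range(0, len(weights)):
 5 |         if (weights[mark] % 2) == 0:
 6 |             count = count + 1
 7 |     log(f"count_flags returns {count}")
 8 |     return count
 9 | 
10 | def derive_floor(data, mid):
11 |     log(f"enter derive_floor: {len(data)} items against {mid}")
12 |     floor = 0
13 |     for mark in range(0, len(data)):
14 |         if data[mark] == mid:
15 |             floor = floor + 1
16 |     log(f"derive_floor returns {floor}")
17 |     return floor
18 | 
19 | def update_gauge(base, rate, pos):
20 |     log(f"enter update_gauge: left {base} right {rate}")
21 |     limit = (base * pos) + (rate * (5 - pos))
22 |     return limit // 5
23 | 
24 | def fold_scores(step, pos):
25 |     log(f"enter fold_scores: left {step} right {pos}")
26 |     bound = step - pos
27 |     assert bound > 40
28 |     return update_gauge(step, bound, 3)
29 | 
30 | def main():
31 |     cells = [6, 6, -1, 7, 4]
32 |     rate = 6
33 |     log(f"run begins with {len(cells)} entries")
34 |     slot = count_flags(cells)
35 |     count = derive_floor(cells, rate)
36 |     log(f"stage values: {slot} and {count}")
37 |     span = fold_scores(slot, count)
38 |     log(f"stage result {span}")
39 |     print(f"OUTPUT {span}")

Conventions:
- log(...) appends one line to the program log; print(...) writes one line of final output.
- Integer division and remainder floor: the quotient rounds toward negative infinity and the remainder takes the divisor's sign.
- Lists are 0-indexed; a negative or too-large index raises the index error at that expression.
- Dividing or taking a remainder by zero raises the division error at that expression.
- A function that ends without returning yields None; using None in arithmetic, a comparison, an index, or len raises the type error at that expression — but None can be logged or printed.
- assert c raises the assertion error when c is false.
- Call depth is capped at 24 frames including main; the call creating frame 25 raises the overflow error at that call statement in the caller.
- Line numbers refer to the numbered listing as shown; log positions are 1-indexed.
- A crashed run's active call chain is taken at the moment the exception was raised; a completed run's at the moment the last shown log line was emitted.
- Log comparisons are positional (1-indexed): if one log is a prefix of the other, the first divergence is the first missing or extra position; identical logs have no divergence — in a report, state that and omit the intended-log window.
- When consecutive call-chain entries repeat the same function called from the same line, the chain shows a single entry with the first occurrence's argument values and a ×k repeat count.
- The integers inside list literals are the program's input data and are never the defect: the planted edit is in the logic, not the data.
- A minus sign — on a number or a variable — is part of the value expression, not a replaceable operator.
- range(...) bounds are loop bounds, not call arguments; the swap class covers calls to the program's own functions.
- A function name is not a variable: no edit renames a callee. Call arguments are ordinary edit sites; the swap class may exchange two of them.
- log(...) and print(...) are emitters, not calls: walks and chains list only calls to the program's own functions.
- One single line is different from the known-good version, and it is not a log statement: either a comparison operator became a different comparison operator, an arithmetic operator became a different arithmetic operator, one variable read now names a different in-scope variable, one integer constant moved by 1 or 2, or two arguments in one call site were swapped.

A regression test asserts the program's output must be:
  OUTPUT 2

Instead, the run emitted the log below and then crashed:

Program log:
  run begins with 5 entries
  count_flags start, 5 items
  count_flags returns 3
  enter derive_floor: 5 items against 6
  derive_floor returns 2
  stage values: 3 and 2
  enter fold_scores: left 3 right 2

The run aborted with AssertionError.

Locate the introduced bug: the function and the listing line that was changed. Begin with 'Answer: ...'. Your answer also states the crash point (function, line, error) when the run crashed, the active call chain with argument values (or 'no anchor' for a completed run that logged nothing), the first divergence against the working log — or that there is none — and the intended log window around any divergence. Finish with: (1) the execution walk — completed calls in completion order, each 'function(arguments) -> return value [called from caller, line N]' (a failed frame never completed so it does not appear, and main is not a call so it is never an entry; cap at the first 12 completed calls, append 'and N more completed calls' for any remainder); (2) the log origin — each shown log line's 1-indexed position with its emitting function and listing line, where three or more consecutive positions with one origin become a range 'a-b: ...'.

Answer: the defect is in fold_scores at line 27.
Key observation: Only 7 log lines were emitted before the run died; the intended continuation was 'enter update_gauge: left 3 right 1'.
Crash: fold_scores, line 27, AssertionError.
Call chain: main -> fold_scores(3, 2) (called at line 37).
First divergence: position 8 — the faulty run's log ends after 7 lines; the working version continues with 'enter update_gauge: left 3 right 1'.
Intended log window:
  6: stage values: 3 and 2
  7: enter fold_scores: left 3 right 2
  8: enter update_gauge: left 3 right 1
  9: stage result 2
Execution walk:
  count_flags([6, 6, -1, 7, 4]) -> 3  [called from main, line 34]
  derive_floor([6, 6, -1, 7, 4], 6) -> 2  [called from main, line 35]
Log origins:
  1: logged in main at line 33
  2: logged in count_flags at line 2
  3: logged in count_flags at line 7
  4: logged in derive_floor at line 11
  5: logged in derive_floor at line 16
  6: logged in main at line 36
  7: logged in fold_scores at line 25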